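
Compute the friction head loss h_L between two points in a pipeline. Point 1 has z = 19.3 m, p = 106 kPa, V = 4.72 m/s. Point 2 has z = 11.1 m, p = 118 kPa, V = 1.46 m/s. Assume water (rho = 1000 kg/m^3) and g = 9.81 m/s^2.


Total head at each section: H = z + p/(rho*g) + V^2/(2g).
H1 = 19.3 + 106*1000/(1000*9.81) + 4.72^2/(2*9.81)
   = 19.3 + 10.805 + 1.1355
   = 31.241 m.
H2 = 11.1 + 118*1000/(1000*9.81) + 1.46^2/(2*9.81)
   = 11.1 + 12.029 + 0.1086
   = 23.237 m.
h_L = H1 - H2 = 31.241 - 23.237 = 8.004 m.

8.004


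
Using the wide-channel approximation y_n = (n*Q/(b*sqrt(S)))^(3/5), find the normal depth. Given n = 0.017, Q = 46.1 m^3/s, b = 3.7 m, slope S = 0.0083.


We use the wide-channel approximation y_n = (n*Q/(b*sqrt(S)))^(3/5).
sqrt(S) = sqrt(0.0083) = 0.091104.
Numerator: n*Q = 0.017 * 46.1 = 0.7837.
Denominator: b*sqrt(S) = 3.7 * 0.091104 = 0.337085.
arg = 2.3249.
y_n = 2.3249^(3/5) = 1.659 m.

1.659


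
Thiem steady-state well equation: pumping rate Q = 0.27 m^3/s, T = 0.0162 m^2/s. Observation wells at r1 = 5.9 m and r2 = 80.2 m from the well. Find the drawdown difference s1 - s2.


Thiem equation: s1 - s2 = Q/(2*pi*T) * ln(r2/r1).
ln(r2/r1) = ln(80.2/5.9) = 2.6096.
Q/(2*pi*T) = 0.27 / (2*pi*0.0162) = 0.27 / 0.1018 = 2.6526.
s1 - s2 = 2.6526 * 2.6096 = 6.9221 m.

6.9221


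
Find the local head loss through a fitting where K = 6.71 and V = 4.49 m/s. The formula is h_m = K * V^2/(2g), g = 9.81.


Minor loss formula: h_m = K * V^2/(2g).
V^2 = 4.49^2 = 20.1601.
V^2/(2g) = 20.1601 / 19.62 = 1.0275 m.
h_m = 6.71 * 1.0275 = 6.8947 m.

6.8947


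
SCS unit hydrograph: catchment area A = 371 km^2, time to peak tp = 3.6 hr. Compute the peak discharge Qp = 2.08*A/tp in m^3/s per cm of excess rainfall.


SCS formula: Qp = 2.08 * A / tp.
Qp = 2.08 * 371 / 3.6
   = 771.68 / 3.6
   = 214.36 m^3/s per cm.

214.36


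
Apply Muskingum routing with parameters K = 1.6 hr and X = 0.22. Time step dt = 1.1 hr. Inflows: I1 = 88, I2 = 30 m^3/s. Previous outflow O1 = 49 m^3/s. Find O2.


Muskingum coefficients:
denom = 2*K*(1-X) + dt = 2*1.6*(1-0.22) + 1.1 = 3.596.
C0 = (dt - 2*K*X)/denom = (1.1 - 2*1.6*0.22)/3.596 = 0.1101.
C1 = (dt + 2*K*X)/denom = (1.1 + 2*1.6*0.22)/3.596 = 0.5017.
C2 = (2*K*(1-X) - dt)/denom = 0.3882.
O2 = C0*I2 + C1*I1 + C2*O1
   = 0.1101*30 + 0.5017*88 + 0.3882*49
   = 66.47 m^3/s.

66.47


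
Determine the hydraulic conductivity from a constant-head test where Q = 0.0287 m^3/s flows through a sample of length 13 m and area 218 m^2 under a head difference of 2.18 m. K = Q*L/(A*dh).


From K = Q*L / (A*dh):
Numerator: Q*L = 0.0287 * 13 = 0.3731.
Denominator: A*dh = 218 * 2.18 = 475.24.
K = 0.3731 / 475.24 = 0.000785 m/s.

0.000785


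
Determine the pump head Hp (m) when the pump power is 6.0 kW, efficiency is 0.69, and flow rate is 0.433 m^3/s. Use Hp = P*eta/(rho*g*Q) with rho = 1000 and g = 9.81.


Pump head formula: Hp = P * eta / (rho * g * Q).
Numerator: P * eta = 6.0 * 1000 * 0.69 = 4140.0 W.
Denominator: rho * g * Q = 1000 * 9.81 * 0.433 = 4247.73.
Hp = 4140.0 / 4247.73 = 0.97 m.

0.97


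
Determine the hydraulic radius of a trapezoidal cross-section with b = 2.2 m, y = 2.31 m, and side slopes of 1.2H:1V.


For a trapezoidal section with side slope z:
A = (b + z*y)*y = (2.2 + 1.2*2.31)*2.31 = 11.485 m^2.
P = b + 2*y*sqrt(1 + z^2) = 2.2 + 2*2.31*sqrt(1 + 1.2^2) = 9.417 m.
R = A/P = 11.485 / 9.417 = 1.2197 m.

1.2197


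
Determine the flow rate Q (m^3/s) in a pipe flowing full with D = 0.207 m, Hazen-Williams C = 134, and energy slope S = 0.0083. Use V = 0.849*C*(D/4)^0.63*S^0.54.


For a full circular pipe, R = D/4 = 0.207/4 = 0.0517 m.
V = 0.849 * 134 * 0.0517^0.63 * 0.0083^0.54
  = 0.849 * 134 * 0.154797 * 0.075215
  = 1.3246 m/s.
Pipe area A = pi*D^2/4 = pi*0.207^2/4 = 0.0337 m^2.
Q = A * V = 0.0337 * 1.3246 = 0.0446 m^3/s.

0.0446


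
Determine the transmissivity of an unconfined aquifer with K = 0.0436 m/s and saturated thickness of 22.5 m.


Transmissivity is defined as T = K * h.
T = 0.0436 * 22.5
  = 0.981 m^2/s.

0.981


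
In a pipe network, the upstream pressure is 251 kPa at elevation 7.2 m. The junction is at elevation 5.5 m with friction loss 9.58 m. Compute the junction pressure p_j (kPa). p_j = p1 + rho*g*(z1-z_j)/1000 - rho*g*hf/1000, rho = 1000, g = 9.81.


Junction pressure: p_j = p1 + rho*g*(z1 - z_j)/1000 - rho*g*hf/1000.
Elevation term = 1000*9.81*(7.2 - 5.5)/1000 = 16.677 kPa.
Friction term = 1000*9.81*9.58/1000 = 93.98 kPa.
p_j = 251 + 16.677 - 93.98 = 173.7 kPa.

173.7


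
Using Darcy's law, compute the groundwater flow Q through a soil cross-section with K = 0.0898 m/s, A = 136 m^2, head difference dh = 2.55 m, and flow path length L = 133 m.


Darcy's law: Q = K * A * i, where i = dh/L.
Hydraulic gradient i = 2.55 / 133 = 0.019173.
Q = 0.0898 * 136 * 0.019173
  = 0.2342 m^3/s.

0.2342


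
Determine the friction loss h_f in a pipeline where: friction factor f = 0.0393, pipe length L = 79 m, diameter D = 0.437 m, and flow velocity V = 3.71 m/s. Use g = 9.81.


Darcy-Weisbach equation: h_f = f * (L/D) * V^2/(2g).
f * L/D = 0.0393 * 79/0.437 = 7.1046.
V^2/(2g) = 3.71^2 / (2*9.81) = 13.7641 / 19.62 = 0.7015 m.
h_f = 7.1046 * 0.7015 = 4.984 m.

4.984


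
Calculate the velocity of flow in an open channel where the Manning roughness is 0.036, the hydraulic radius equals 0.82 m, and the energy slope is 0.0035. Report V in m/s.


Manning's equation gives V = (1/n) * R^(2/3) * S^(1/2).
First, compute R^(2/3) = 0.82^(2/3) = 0.8761.
Next, S^(1/2) = 0.0035^(1/2) = 0.059161.
Then 1/n = 1/0.036 = 27.78.
V = 27.78 * 0.8761 * 0.059161 = 1.4397 m/s.

1.4397


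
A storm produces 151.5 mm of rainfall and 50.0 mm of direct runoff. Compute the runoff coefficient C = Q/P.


The runoff coefficient C = runoff depth / rainfall depth.
C = 50.0 / 151.5
  = 0.33.

0.33


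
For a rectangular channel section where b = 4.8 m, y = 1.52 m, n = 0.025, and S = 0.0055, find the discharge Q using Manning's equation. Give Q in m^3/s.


For a rectangular channel, the cross-sectional area A = b * y = 4.8 * 1.52 = 7.3 m^2.
The wetted perimeter P = b + 2y = 4.8 + 2*1.52 = 7.84 m.
Hydraulic radius R = A/P = 7.3/7.84 = 0.9306 m.
Velocity V = (1/n)*R^(2/3)*S^(1/2) = (1/0.025)*0.9306^(2/3)*0.0055^(1/2) = 2.8276 m/s.
Discharge Q = A * V = 7.3 * 2.8276 = 20.63 m^3/s.

20.63


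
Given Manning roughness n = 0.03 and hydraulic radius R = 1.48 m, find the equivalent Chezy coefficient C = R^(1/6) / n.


The Chezy coefficient relates to Manning's n through C = R^(1/6) / n.
R^(1/6) = 1.48^(1/6) = 1.067522.
C = 1.067522 / 0.03 = 35.58 m^(1/2)/s.

35.58


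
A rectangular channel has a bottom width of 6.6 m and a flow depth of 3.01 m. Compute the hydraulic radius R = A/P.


For a rectangular section:
Flow area A = b * y = 6.6 * 3.01 = 19.87 m^2.
Wetted perimeter P = b + 2y = 6.6 + 2*3.01 = 12.62 m.
Hydraulic radius R = A/P = 19.87 / 12.62 = 1.5742 m.

1.5742


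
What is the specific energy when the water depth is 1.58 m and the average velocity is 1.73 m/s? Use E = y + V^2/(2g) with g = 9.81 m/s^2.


Specific energy E = y + V^2/(2g).
Velocity head = V^2/(2g) = 1.73^2 / (2*9.81) = 2.9929 / 19.62 = 0.1525 m.
E = 1.58 + 0.1525 = 1.7325 m.

1.7325


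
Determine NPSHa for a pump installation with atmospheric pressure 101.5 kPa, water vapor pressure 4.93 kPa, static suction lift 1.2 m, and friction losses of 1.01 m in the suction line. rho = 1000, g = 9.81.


NPSHa = p_atm/(rho*g) - z_s - hf_s - p_vap/(rho*g).
p_atm/(rho*g) = 101.5*1000 / (1000*9.81) = 10.347 m.
p_vap/(rho*g) = 4.93*1000 / (1000*9.81) = 0.503 m.
NPSHa = 10.347 - 1.2 - 1.01 - 0.503
      = 7.63 m.

7.63


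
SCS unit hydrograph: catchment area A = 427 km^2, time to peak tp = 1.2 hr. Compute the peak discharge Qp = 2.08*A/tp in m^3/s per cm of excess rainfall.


SCS formula: Qp = 2.08 * A / tp.
Qp = 2.08 * 427 / 1.2
   = 888.16 / 1.2
   = 740.13 m^3/s per cm.

740.13


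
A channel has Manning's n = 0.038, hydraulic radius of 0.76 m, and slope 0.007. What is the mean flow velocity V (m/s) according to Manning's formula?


Manning's equation gives V = (1/n) * R^(2/3) * S^(1/2).
First, compute R^(2/3) = 0.76^(2/3) = 0.8328.
Next, S^(1/2) = 0.007^(1/2) = 0.083666.
Then 1/n = 1/0.038 = 26.32.
V = 26.32 * 0.8328 * 0.083666 = 1.8336 m/s.

1.8336


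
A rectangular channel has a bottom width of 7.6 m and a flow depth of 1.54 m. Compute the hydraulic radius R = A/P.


For a rectangular section:
Flow area A = b * y = 7.6 * 1.54 = 11.7 m^2.
Wetted perimeter P = b + 2y = 7.6 + 2*1.54 = 10.68 m.
Hydraulic radius R = A/P = 11.7 / 10.68 = 1.0959 m.

1.0959


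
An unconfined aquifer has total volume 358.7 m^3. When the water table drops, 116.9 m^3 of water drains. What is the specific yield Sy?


Specific yield Sy = Volume drained / Total volume.
Sy = 116.9 / 358.7
   = 0.3259.

0.3259


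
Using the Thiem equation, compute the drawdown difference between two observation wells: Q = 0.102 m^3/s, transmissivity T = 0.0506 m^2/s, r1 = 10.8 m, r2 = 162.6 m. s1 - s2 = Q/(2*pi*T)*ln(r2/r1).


Thiem equation: s1 - s2 = Q/(2*pi*T) * ln(r2/r1).
ln(r2/r1) = ln(162.6/10.8) = 2.7117.
Q/(2*pi*T) = 0.102 / (2*pi*0.0506) = 0.102 / 0.3179 = 0.3208.
s1 - s2 = 0.3208 * 2.7117 = 0.87 m.

0.87


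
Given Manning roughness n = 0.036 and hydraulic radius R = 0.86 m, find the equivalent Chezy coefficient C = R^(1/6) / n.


The Chezy coefficient relates to Manning's n through C = R^(1/6) / n.
R^(1/6) = 0.86^(1/6) = 0.975176.
C = 0.975176 / 0.036 = 27.09 m^(1/2)/s.

27.09


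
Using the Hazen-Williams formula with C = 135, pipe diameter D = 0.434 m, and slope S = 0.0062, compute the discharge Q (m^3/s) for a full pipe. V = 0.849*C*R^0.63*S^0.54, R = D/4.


For a full circular pipe, R = D/4 = 0.434/4 = 0.1085 m.
V = 0.849 * 135 * 0.1085^0.63 * 0.0062^0.54
  = 0.849 * 135 * 0.246786 * 0.064253
  = 1.8174 m/s.
Pipe area A = pi*D^2/4 = pi*0.434^2/4 = 0.1479 m^2.
Q = A * V = 0.1479 * 1.8174 = 0.2689 m^3/s.

0.2689


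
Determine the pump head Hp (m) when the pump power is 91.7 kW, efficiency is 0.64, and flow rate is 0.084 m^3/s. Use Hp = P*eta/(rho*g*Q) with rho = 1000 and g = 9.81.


Pump head formula: Hp = P * eta / (rho * g * Q).
Numerator: P * eta = 91.7 * 1000 * 0.64 = 58688.0 W.
Denominator: rho * g * Q = 1000 * 9.81 * 0.084 = 824.04.
Hp = 58688.0 / 824.04 = 71.22 m.

71.22


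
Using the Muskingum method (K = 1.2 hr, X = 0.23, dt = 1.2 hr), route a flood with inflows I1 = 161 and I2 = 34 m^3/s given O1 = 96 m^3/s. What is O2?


Muskingum coefficients:
denom = 2*K*(1-X) + dt = 2*1.2*(1-0.23) + 1.2 = 3.048.
C0 = (dt - 2*K*X)/denom = (1.2 - 2*1.2*0.23)/3.048 = 0.2126.
C1 = (dt + 2*K*X)/denom = (1.2 + 2*1.2*0.23)/3.048 = 0.5748.
C2 = (2*K*(1-X) - dt)/denom = 0.2126.
O2 = C0*I2 + C1*I1 + C2*O1
   = 0.2126*34 + 0.5748*161 + 0.2126*96
   = 120.18 m^3/s.

120.18


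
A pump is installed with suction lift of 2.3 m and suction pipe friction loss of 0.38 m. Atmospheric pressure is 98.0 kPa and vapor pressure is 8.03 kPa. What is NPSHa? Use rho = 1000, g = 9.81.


NPSHa = p_atm/(rho*g) - z_s - hf_s - p_vap/(rho*g).
p_atm/(rho*g) = 98.0*1000 / (1000*9.81) = 9.99 m.
p_vap/(rho*g) = 8.03*1000 / (1000*9.81) = 0.819 m.
NPSHa = 9.99 - 2.3 - 0.38 - 0.819
      = 6.49 m.

6.49


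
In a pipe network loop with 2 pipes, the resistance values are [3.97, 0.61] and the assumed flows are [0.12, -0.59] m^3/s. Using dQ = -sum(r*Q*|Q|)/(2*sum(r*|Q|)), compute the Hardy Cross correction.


Numerator terms (r*Q*|Q|): 3.97*0.12*|0.12| = 0.0572; 0.61*-0.59*|-0.59| = -0.2123.
Sum of numerator = -0.1552.
Denominator terms (r*|Q|): 3.97*|0.12| = 0.4764; 0.61*|-0.59| = 0.3599.
2 * sum of denominator = 2 * 0.8363 = 1.6726.
dQ = --0.1552 / 1.6726 = 0.0928 m^3/s.

0.0928


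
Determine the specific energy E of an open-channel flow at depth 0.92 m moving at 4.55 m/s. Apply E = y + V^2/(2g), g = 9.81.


Specific energy E = y + V^2/(2g).
Velocity head = V^2/(2g) = 4.55^2 / (2*9.81) = 20.7025 / 19.62 = 1.0552 m.
E = 0.92 + 1.0552 = 1.9752 m.

1.9752


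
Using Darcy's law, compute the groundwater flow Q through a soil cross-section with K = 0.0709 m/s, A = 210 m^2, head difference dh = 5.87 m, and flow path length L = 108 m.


Darcy's law: Q = K * A * i, where i = dh/L.
Hydraulic gradient i = 5.87 / 108 = 0.054352.
Q = 0.0709 * 210 * 0.054352
  = 0.8092 m^3/s.

0.8092


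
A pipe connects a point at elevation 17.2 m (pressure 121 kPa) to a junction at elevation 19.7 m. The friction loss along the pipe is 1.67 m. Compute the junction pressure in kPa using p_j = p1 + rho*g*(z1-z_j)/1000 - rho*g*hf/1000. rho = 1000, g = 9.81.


Junction pressure: p_j = p1 + rho*g*(z1 - z_j)/1000 - rho*g*hf/1000.
Elevation term = 1000*9.81*(17.2 - 19.7)/1000 = -24.525 kPa.
Friction term = 1000*9.81*1.67/1000 = 16.383 kPa.
p_j = 121 + -24.525 - 16.383 = 80.09 kPa.

80.09


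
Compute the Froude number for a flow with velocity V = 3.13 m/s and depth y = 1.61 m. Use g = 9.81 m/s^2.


The Froude number is defined as Fr = V / sqrt(g*y).
g*y = 9.81 * 1.61 = 15.7941.
sqrt(g*y) = sqrt(15.7941) = 3.9742.
Fr = 3.13 / 3.9742 = 0.7876.

0.7876


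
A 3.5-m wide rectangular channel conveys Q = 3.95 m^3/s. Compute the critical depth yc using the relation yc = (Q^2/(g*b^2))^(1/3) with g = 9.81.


Using yc = (Q^2 / (g * b^2))^(1/3):
Q^2 = 3.95^2 = 15.6.
g * b^2 = 9.81 * 3.5^2 = 9.81 * 12.25 = 120.17.
Q^2 / (g*b^2) = 15.6 / 120.17 = 0.1298.
yc = 0.1298^(1/3) = 0.5064 m.

0.5064


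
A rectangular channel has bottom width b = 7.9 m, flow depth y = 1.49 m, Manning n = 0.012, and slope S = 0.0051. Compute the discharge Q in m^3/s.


For a rectangular channel, the cross-sectional area A = b * y = 7.9 * 1.49 = 11.77 m^2.
The wetted perimeter P = b + 2y = 7.9 + 2*1.49 = 10.88 m.
Hydraulic radius R = A/P = 11.77/10.88 = 1.0819 m.
Velocity V = (1/n)*R^(2/3)*S^(1/2) = (1/0.012)*1.0819^(2/3)*0.0051^(1/2) = 6.2718 m/s.
Discharge Q = A * V = 11.77 * 6.2718 = 73.826 m^3/s.

73.826


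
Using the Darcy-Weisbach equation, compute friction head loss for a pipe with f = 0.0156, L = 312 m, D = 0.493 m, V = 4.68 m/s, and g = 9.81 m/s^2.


Darcy-Weisbach equation: h_f = f * (L/D) * V^2/(2g).
f * L/D = 0.0156 * 312/0.493 = 9.8726.
V^2/(2g) = 4.68^2 / (2*9.81) = 21.9024 / 19.62 = 1.1163 m.
h_f = 9.8726 * 1.1163 = 11.021 m.

11.021


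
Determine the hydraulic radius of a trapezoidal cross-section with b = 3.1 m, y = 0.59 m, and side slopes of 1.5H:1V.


For a trapezoidal section with side slope z:
A = (b + z*y)*y = (3.1 + 1.5*0.59)*0.59 = 2.351 m^2.
P = b + 2*y*sqrt(1 + z^2) = 3.1 + 2*0.59*sqrt(1 + 1.5^2) = 5.227 m.
R = A/P = 2.351 / 5.227 = 0.4498 m.

0.4498


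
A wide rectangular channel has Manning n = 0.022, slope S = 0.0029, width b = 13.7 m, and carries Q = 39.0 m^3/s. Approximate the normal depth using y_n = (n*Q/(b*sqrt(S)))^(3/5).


We use the wide-channel approximation y_n = (n*Q/(b*sqrt(S)))^(3/5).
sqrt(S) = sqrt(0.0029) = 0.053852.
Numerator: n*Q = 0.022 * 39.0 = 0.858.
Denominator: b*sqrt(S) = 13.7 * 0.053852 = 0.737772.
arg = 1.163.
y_n = 1.163^(3/5) = 1.0948 m.

1.0948


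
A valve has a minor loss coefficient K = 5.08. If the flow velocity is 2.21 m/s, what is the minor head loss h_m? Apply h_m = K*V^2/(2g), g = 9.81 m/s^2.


Minor loss formula: h_m = K * V^2/(2g).
V^2 = 2.21^2 = 4.8841.
V^2/(2g) = 4.8841 / 19.62 = 0.2489 m.
h_m = 5.08 * 0.2489 = 1.2646 m.

1.2646


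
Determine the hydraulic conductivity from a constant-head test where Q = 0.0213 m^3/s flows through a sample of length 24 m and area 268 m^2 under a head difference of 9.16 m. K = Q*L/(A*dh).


From K = Q*L / (A*dh):
Numerator: Q*L = 0.0213 * 24 = 0.5112.
Denominator: A*dh = 268 * 9.16 = 2454.88.
K = 0.5112 / 2454.88 = 0.000208 m/s.

0.000208


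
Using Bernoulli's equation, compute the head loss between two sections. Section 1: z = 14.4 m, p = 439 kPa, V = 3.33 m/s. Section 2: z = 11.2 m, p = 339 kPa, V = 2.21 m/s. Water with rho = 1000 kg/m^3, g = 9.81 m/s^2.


Total head at each section: H = z + p/(rho*g) + V^2/(2g).
H1 = 14.4 + 439*1000/(1000*9.81) + 3.33^2/(2*9.81)
   = 14.4 + 44.75 + 0.5652
   = 59.715 m.
H2 = 11.2 + 339*1000/(1000*9.81) + 2.21^2/(2*9.81)
   = 11.2 + 34.557 + 0.2489
   = 46.006 m.
h_L = H1 - H2 = 59.715 - 46.006 = 13.71 m.

13.71


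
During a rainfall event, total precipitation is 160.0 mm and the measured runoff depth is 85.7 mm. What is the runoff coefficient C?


The runoff coefficient C = runoff depth / rainfall depth.
C = 85.7 / 160.0
  = 0.5356.

0.5356


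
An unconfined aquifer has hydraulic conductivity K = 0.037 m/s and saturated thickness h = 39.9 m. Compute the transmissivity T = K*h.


Transmissivity is defined as T = K * h.
T = 0.037 * 39.9
  = 1.4763 m^2/s.

1.4763


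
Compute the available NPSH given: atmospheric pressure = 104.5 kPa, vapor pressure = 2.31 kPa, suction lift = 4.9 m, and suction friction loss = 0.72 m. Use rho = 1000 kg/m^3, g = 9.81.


NPSHa = p_atm/(rho*g) - z_s - hf_s - p_vap/(rho*g).
p_atm/(rho*g) = 104.5*1000 / (1000*9.81) = 10.652 m.
p_vap/(rho*g) = 2.31*1000 / (1000*9.81) = 0.235 m.
NPSHa = 10.652 - 4.9 - 0.72 - 0.235
      = 4.8 m.

4.8


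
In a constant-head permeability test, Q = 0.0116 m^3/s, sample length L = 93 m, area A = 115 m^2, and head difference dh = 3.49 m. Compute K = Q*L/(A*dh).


From K = Q*L / (A*dh):
Numerator: Q*L = 0.0116 * 93 = 1.0788.
Denominator: A*dh = 115 * 3.49 = 401.35.
K = 1.0788 / 401.35 = 0.002688 m/s.

0.002688


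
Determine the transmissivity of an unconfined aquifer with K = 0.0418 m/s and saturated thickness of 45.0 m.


Transmissivity is defined as T = K * h.
T = 0.0418 * 45.0
  = 1.881 m^2/s.

1.881


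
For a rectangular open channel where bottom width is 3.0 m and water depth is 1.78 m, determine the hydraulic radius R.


For a rectangular section:
Flow area A = b * y = 3.0 * 1.78 = 5.34 m^2.
Wetted perimeter P = b + 2y = 3.0 + 2*1.78 = 6.56 m.
Hydraulic radius R = A/P = 5.34 / 6.56 = 0.814 m.

0.814


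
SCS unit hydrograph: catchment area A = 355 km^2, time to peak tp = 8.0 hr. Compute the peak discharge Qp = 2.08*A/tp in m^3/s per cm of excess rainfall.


SCS formula: Qp = 2.08 * A / tp.
Qp = 2.08 * 355 / 8.0
   = 738.4 / 8.0
   = 92.3 m^3/s per cm.

92.3


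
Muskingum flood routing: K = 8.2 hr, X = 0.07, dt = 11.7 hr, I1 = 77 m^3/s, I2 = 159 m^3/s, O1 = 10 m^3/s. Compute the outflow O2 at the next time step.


Muskingum coefficients:
denom = 2*K*(1-X) + dt = 2*8.2*(1-0.07) + 11.7 = 26.952.
C0 = (dt - 2*K*X)/denom = (11.7 - 2*8.2*0.07)/26.952 = 0.3915.
C1 = (dt + 2*K*X)/denom = (11.7 + 2*8.2*0.07)/26.952 = 0.4767.
C2 = (2*K*(1-X) - dt)/denom = 0.1318.
O2 = C0*I2 + C1*I1 + C2*O1
   = 0.3915*159 + 0.4767*77 + 0.1318*10
   = 100.27 m^3/s.

100.27


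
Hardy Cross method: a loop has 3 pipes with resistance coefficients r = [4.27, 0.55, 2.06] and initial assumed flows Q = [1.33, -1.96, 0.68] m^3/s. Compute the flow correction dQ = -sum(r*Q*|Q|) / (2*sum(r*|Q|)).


Numerator terms (r*Q*|Q|): 4.27*1.33*|1.33| = 7.5532; 0.55*-1.96*|-1.96| = -2.1129; 2.06*0.68*|0.68| = 0.9525.
Sum of numerator = 6.3929.
Denominator terms (r*|Q|): 4.27*|1.33| = 5.6791; 0.55*|-1.96| = 1.078; 2.06*|0.68| = 1.4008.
2 * sum of denominator = 2 * 8.1579 = 16.3158.
dQ = -6.3929 / 16.3158 = -0.3918 m^3/s.

-0.3918


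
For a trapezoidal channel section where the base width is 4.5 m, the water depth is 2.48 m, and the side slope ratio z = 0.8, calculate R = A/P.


For a trapezoidal section with side slope z:
A = (b + z*y)*y = (4.5 + 0.8*2.48)*2.48 = 16.08 m^2.
P = b + 2*y*sqrt(1 + z^2) = 4.5 + 2*2.48*sqrt(1 + 0.8^2) = 10.852 m.
R = A/P = 16.08 / 10.852 = 1.4818 m.

1.4818


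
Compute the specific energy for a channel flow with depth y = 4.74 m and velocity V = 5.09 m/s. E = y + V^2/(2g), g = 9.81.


Specific energy E = y + V^2/(2g).
Velocity head = V^2/(2g) = 5.09^2 / (2*9.81) = 25.9081 / 19.62 = 1.3205 m.
E = 4.74 + 1.3205 = 6.0605 m.

6.0605


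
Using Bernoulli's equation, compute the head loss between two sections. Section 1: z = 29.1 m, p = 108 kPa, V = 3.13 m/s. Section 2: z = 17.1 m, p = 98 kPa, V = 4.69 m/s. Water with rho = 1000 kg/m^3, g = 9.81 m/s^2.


Total head at each section: H = z + p/(rho*g) + V^2/(2g).
H1 = 29.1 + 108*1000/(1000*9.81) + 3.13^2/(2*9.81)
   = 29.1 + 11.009 + 0.4993
   = 40.609 m.
H2 = 17.1 + 98*1000/(1000*9.81) + 4.69^2/(2*9.81)
   = 17.1 + 9.99 + 1.1211
   = 28.211 m.
h_L = H1 - H2 = 40.609 - 28.211 = 12.398 m.

12.398


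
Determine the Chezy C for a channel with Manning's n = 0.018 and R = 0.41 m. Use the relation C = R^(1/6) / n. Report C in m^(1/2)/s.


The Chezy coefficient relates to Manning's n through C = R^(1/6) / n.
R^(1/6) = 0.41^(1/6) = 0.861914.
C = 0.861914 / 0.018 = 47.88 m^(1/2)/s.

47.88


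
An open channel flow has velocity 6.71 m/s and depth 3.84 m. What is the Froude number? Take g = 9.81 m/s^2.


The Froude number is defined as Fr = V / sqrt(g*y).
g*y = 9.81 * 3.84 = 37.6704.
sqrt(g*y) = sqrt(37.6704) = 6.1376.
Fr = 6.71 / 6.1376 = 1.0933.

1.0933


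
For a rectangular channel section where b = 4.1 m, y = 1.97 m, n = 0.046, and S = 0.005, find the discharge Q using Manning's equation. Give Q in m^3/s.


For a rectangular channel, the cross-sectional area A = b * y = 4.1 * 1.97 = 8.08 m^2.
The wetted perimeter P = b + 2y = 4.1 + 2*1.97 = 8.04 m.
Hydraulic radius R = A/P = 8.08/8.04 = 1.0046 m.
Velocity V = (1/n)*R^(2/3)*S^(1/2) = (1/0.046)*1.0046^(2/3)*0.005^(1/2) = 1.5419 m/s.
Discharge Q = A * V = 8.08 * 1.5419 = 12.454 m^3/s.

12.454


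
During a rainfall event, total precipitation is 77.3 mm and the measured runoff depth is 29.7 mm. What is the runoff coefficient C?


The runoff coefficient C = runoff depth / rainfall depth.
C = 29.7 / 77.3
  = 0.3842.

0.3842


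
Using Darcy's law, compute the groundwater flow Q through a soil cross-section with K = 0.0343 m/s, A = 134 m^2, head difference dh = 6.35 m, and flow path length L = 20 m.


Darcy's law: Q = K * A * i, where i = dh/L.
Hydraulic gradient i = 6.35 / 20 = 0.3175.
Q = 0.0343 * 134 * 0.3175
  = 1.4593 m^3/s.

1.4593


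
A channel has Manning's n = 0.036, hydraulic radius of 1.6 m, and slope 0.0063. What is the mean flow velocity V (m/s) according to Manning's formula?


Manning's equation gives V = (1/n) * R^(2/3) * S^(1/2).
First, compute R^(2/3) = 1.6^(2/3) = 1.368.
Next, S^(1/2) = 0.0063^(1/2) = 0.079373.
Then 1/n = 1/0.036 = 27.78.
V = 27.78 * 1.368 * 0.079373 = 3.0161 m/s.

3.0161


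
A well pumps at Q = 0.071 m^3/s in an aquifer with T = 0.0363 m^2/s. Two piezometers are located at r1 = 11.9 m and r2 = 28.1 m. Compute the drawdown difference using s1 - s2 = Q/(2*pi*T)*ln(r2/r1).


Thiem equation: s1 - s2 = Q/(2*pi*T) * ln(r2/r1).
ln(r2/r1) = ln(28.1/11.9) = 0.8592.
Q/(2*pi*T) = 0.071 / (2*pi*0.0363) = 0.071 / 0.2281 = 0.3113.
s1 - s2 = 0.3113 * 0.8592 = 0.2675 m.

0.2675


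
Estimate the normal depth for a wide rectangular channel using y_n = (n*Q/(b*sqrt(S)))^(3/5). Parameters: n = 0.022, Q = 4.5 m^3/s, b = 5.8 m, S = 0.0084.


We use the wide-channel approximation y_n = (n*Q/(b*sqrt(S)))^(3/5).
sqrt(S) = sqrt(0.0084) = 0.091652.
Numerator: n*Q = 0.022 * 4.5 = 0.099.
Denominator: b*sqrt(S) = 5.8 * 0.091652 = 0.531582.
arg = 0.1862.
y_n = 0.1862^(3/5) = 0.3648 m.

0.3648


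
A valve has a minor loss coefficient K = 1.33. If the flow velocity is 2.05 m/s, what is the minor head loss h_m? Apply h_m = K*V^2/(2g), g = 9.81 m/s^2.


Minor loss formula: h_m = K * V^2/(2g).
V^2 = 2.05^2 = 4.2025.
V^2/(2g) = 4.2025 / 19.62 = 0.2142 m.
h_m = 1.33 * 0.2142 = 0.2849 m.

0.2849


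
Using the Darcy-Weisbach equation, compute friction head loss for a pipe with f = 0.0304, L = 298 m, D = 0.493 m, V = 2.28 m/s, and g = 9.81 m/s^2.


Darcy-Weisbach equation: h_f = f * (L/D) * V^2/(2g).
f * L/D = 0.0304 * 298/0.493 = 18.3757.
V^2/(2g) = 2.28^2 / (2*9.81) = 5.1984 / 19.62 = 0.265 m.
h_f = 18.3757 * 0.265 = 4.869 m.

4.869


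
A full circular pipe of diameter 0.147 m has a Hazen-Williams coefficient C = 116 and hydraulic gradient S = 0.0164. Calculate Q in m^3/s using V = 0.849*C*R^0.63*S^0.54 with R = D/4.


For a full circular pipe, R = D/4 = 0.147/4 = 0.0367 m.
V = 0.849 * 116 * 0.0367^0.63 * 0.0164^0.54
  = 0.849 * 116 * 0.124771 * 0.108646
  = 1.335 m/s.
Pipe area A = pi*D^2/4 = pi*0.147^2/4 = 0.017 m^2.
Q = A * V = 0.017 * 1.335 = 0.0227 m^3/s.

0.0227


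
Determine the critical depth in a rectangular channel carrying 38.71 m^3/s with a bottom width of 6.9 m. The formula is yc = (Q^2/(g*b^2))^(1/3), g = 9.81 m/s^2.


Using yc = (Q^2 / (g * b^2))^(1/3):
Q^2 = 38.71^2 = 1498.46.
g * b^2 = 9.81 * 6.9^2 = 9.81 * 47.61 = 467.05.
Q^2 / (g*b^2) = 1498.46 / 467.05 = 3.2084.
yc = 3.2084^(1/3) = 1.4749 m.

1.4749


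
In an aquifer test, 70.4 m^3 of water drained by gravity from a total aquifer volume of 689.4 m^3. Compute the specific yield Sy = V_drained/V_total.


Specific yield Sy = Volume drained / Total volume.
Sy = 70.4 / 689.4
   = 0.1021.

0.1021


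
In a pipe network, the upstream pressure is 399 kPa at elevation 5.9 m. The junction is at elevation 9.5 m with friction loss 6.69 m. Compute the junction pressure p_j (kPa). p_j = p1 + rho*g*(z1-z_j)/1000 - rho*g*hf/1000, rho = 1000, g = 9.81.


Junction pressure: p_j = p1 + rho*g*(z1 - z_j)/1000 - rho*g*hf/1000.
Elevation term = 1000*9.81*(5.9 - 9.5)/1000 = -35.316 kPa.
Friction term = 1000*9.81*6.69/1000 = 65.629 kPa.
p_j = 399 + -35.316 - 65.629 = 298.06 kPa.

298.06


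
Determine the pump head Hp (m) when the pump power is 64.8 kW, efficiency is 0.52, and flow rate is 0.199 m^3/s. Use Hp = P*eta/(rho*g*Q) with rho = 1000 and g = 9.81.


Pump head formula: Hp = P * eta / (rho * g * Q).
Numerator: P * eta = 64.8 * 1000 * 0.52 = 33696.0 W.
Denominator: rho * g * Q = 1000 * 9.81 * 0.199 = 1952.19.
Hp = 33696.0 / 1952.19 = 17.26 m.

17.26


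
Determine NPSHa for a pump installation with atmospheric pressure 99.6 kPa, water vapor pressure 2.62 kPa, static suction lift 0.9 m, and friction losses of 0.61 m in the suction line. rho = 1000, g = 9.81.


NPSHa = p_atm/(rho*g) - z_s - hf_s - p_vap/(rho*g).
p_atm/(rho*g) = 99.6*1000 / (1000*9.81) = 10.153 m.
p_vap/(rho*g) = 2.62*1000 / (1000*9.81) = 0.267 m.
NPSHa = 10.153 - 0.9 - 0.61 - 0.267
      = 8.38 m.

8.38


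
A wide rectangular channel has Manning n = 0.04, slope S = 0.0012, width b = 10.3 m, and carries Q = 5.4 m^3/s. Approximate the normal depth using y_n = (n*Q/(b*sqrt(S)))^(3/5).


We use the wide-channel approximation y_n = (n*Q/(b*sqrt(S)))^(3/5).
sqrt(S) = sqrt(0.0012) = 0.034641.
Numerator: n*Q = 0.04 * 5.4 = 0.216.
Denominator: b*sqrt(S) = 10.3 * 0.034641 = 0.356802.
arg = 0.6054.
y_n = 0.6054^(3/5) = 0.74 m.

0.74


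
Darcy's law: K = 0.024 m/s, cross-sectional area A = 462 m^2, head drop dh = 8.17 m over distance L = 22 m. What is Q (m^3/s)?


Darcy's law: Q = K * A * i, where i = dh/L.
Hydraulic gradient i = 8.17 / 22 = 0.371364.
Q = 0.024 * 462 * 0.371364
  = 4.1177 m^3/s.

4.1177


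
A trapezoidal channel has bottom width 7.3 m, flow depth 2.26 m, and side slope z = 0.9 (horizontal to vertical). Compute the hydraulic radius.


For a trapezoidal section with side slope z:
A = (b + z*y)*y = (7.3 + 0.9*2.26)*2.26 = 21.095 m^2.
P = b + 2*y*sqrt(1 + z^2) = 7.3 + 2*2.26*sqrt(1 + 0.9^2) = 13.381 m.
R = A/P = 21.095 / 13.381 = 1.5765 m.

1.5765


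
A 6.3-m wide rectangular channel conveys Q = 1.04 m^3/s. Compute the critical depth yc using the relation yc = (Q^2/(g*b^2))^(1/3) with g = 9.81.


Using yc = (Q^2 / (g * b^2))^(1/3):
Q^2 = 1.04^2 = 1.08.
g * b^2 = 9.81 * 6.3^2 = 9.81 * 39.69 = 389.36.
Q^2 / (g*b^2) = 1.08 / 389.36 = 0.0028.
yc = 0.0028^(1/3) = 0.1406 m.

0.1406


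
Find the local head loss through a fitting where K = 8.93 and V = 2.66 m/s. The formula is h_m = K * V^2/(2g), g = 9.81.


Minor loss formula: h_m = K * V^2/(2g).
V^2 = 2.66^2 = 7.0756.
V^2/(2g) = 7.0756 / 19.62 = 0.3606 m.
h_m = 8.93 * 0.3606 = 3.2204 m.

3.2204


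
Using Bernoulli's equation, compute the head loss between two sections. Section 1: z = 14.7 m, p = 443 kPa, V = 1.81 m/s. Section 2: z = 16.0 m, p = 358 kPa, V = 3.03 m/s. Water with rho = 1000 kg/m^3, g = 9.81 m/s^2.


Total head at each section: H = z + p/(rho*g) + V^2/(2g).
H1 = 14.7 + 443*1000/(1000*9.81) + 1.81^2/(2*9.81)
   = 14.7 + 45.158 + 0.167
   = 60.025 m.
H2 = 16.0 + 358*1000/(1000*9.81) + 3.03^2/(2*9.81)
   = 16.0 + 36.493 + 0.4679
   = 52.961 m.
h_L = H1 - H2 = 60.025 - 52.961 = 7.064 m.

7.064


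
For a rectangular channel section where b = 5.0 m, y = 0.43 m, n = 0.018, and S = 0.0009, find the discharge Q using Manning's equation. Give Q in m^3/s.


For a rectangular channel, the cross-sectional area A = b * y = 5.0 * 0.43 = 2.15 m^2.
The wetted perimeter P = b + 2y = 5.0 + 2*0.43 = 5.86 m.
Hydraulic radius R = A/P = 2.15/5.86 = 0.3669 m.
Velocity V = (1/n)*R^(2/3)*S^(1/2) = (1/0.018)*0.3669^(2/3)*0.0009^(1/2) = 0.8542 m/s.
Discharge Q = A * V = 2.15 * 0.8542 = 1.836 m^3/s.

1.836


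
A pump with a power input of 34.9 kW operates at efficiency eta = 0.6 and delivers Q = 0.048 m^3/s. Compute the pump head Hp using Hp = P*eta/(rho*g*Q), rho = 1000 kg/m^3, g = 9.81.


Pump head formula: Hp = P * eta / (rho * g * Q).
Numerator: P * eta = 34.9 * 1000 * 0.6 = 20940.0 W.
Denominator: rho * g * Q = 1000 * 9.81 * 0.048 = 470.88.
Hp = 20940.0 / 470.88 = 44.47 m.

44.47


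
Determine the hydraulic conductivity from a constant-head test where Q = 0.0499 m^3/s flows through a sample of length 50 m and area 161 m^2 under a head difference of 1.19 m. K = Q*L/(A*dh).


From K = Q*L / (A*dh):
Numerator: Q*L = 0.0499 * 50 = 2.495.
Denominator: A*dh = 161 * 1.19 = 191.59.
K = 2.495 / 191.59 = 0.013023 m/s.

0.013023


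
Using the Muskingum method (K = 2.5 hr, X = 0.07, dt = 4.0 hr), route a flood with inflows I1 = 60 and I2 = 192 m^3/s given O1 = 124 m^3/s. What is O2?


Muskingum coefficients:
denom = 2*K*(1-X) + dt = 2*2.5*(1-0.07) + 4.0 = 8.65.
C0 = (dt - 2*K*X)/denom = (4.0 - 2*2.5*0.07)/8.65 = 0.422.
C1 = (dt + 2*K*X)/denom = (4.0 + 2*2.5*0.07)/8.65 = 0.5029.
C2 = (2*K*(1-X) - dt)/denom = 0.0751.
O2 = C0*I2 + C1*I1 + C2*O1
   = 0.422*192 + 0.5029*60 + 0.0751*124
   = 120.51 m^3/s.

120.51


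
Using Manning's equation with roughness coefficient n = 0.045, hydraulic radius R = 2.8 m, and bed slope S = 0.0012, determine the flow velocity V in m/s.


Manning's equation gives V = (1/n) * R^(2/3) * S^(1/2).
First, compute R^(2/3) = 2.8^(2/3) = 1.9866.
Next, S^(1/2) = 0.0012^(1/2) = 0.034641.
Then 1/n = 1/0.045 = 22.22.
V = 22.22 * 1.9866 * 0.034641 = 1.5293 m/s.

1.5293


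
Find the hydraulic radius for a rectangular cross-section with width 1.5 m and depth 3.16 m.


For a rectangular section:
Flow area A = b * y = 1.5 * 3.16 = 4.74 m^2.
Wetted perimeter P = b + 2y = 1.5 + 2*3.16 = 7.82 m.
Hydraulic radius R = A/P = 4.74 / 7.82 = 0.6061 m.

0.6061


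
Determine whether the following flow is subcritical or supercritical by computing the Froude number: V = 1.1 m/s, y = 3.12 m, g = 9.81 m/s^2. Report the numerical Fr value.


The Froude number is defined as Fr = V / sqrt(g*y).
g*y = 9.81 * 3.12 = 30.6072.
sqrt(g*y) = sqrt(30.6072) = 5.5324.
Fr = 1.1 / 5.5324 = 0.1988.
Since Fr < 1, the flow is subcritical.

0.1988


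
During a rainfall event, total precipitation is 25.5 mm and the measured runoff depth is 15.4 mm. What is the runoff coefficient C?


The runoff coefficient C = runoff depth / rainfall depth.
C = 15.4 / 25.5
  = 0.6039.

0.6039


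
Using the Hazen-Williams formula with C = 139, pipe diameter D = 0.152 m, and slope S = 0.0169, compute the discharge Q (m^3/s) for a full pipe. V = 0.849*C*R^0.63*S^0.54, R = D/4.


For a full circular pipe, R = D/4 = 0.152/4 = 0.038 m.
V = 0.849 * 139 * 0.038^0.63 * 0.0169^0.54
  = 0.849 * 139 * 0.127428 * 0.110423
  = 1.6605 m/s.
Pipe area A = pi*D^2/4 = pi*0.152^2/4 = 0.0181 m^2.
Q = A * V = 0.0181 * 1.6605 = 0.0301 m^3/s.

0.0301


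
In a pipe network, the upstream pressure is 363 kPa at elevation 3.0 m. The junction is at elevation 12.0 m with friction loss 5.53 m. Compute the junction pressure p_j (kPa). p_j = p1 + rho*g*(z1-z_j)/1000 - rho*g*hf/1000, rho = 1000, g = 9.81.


Junction pressure: p_j = p1 + rho*g*(z1 - z_j)/1000 - rho*g*hf/1000.
Elevation term = 1000*9.81*(3.0 - 12.0)/1000 = -88.29 kPa.
Friction term = 1000*9.81*5.53/1000 = 54.249 kPa.
p_j = 363 + -88.29 - 54.249 = 220.46 kPa.

220.46


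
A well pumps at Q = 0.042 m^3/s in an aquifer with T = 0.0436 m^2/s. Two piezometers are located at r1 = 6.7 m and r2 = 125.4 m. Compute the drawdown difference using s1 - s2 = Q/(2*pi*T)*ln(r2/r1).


Thiem equation: s1 - s2 = Q/(2*pi*T) * ln(r2/r1).
ln(r2/r1) = ln(125.4/6.7) = 2.9294.
Q/(2*pi*T) = 0.042 / (2*pi*0.0436) = 0.042 / 0.2739 = 0.1533.
s1 - s2 = 0.1533 * 2.9294 = 0.4491 m.

0.4491


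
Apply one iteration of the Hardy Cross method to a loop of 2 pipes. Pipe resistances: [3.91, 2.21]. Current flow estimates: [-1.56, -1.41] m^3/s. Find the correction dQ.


Numerator terms (r*Q*|Q|): 3.91*-1.56*|-1.56| = -9.5154; 2.21*-1.41*|-1.41| = -4.3937.
Sum of numerator = -13.9091.
Denominator terms (r*|Q|): 3.91*|-1.56| = 6.0996; 2.21*|-1.41| = 3.1161.
2 * sum of denominator = 2 * 9.2157 = 18.4314.
dQ = --13.9091 / 18.4314 = 0.7546 m^3/s.

0.7546


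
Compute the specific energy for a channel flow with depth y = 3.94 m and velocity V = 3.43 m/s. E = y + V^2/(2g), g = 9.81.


Specific energy E = y + V^2/(2g).
Velocity head = V^2/(2g) = 3.43^2 / (2*9.81) = 11.7649 / 19.62 = 0.5996 m.
E = 3.94 + 0.5996 = 4.5396 m.

4.5396


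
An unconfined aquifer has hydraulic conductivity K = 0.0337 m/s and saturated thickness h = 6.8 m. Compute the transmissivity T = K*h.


Transmissivity is defined as T = K * h.
T = 0.0337 * 6.8
  = 0.2292 m^2/s.

0.2292


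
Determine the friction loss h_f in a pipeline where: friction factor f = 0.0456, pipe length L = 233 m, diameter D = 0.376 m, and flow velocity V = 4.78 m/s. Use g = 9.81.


Darcy-Weisbach equation: h_f = f * (L/D) * V^2/(2g).
f * L/D = 0.0456 * 233/0.376 = 28.2574.
V^2/(2g) = 4.78^2 / (2*9.81) = 22.8484 / 19.62 = 1.1645 m.
h_f = 28.2574 * 1.1645 = 32.907 m.

32.907


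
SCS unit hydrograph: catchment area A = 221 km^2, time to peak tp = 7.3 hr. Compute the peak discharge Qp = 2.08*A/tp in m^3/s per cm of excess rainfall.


SCS formula: Qp = 2.08 * A / tp.
Qp = 2.08 * 221 / 7.3
   = 459.68 / 7.3
   = 62.97 m^3/s per cm.

62.97


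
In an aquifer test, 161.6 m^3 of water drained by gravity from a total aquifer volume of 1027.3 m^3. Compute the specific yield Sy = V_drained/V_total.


Specific yield Sy = Volume drained / Total volume.
Sy = 161.6 / 1027.3
   = 0.1573.

0.1573


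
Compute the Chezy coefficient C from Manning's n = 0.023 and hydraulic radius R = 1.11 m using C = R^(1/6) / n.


The Chezy coefficient relates to Manning's n through C = R^(1/6) / n.
R^(1/6) = 1.11^(1/6) = 1.017545.
C = 1.017545 / 0.023 = 44.24 m^(1/2)/s.

44.24


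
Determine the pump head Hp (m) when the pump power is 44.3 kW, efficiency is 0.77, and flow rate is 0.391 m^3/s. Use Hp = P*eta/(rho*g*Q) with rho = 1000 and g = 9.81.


Pump head formula: Hp = P * eta / (rho * g * Q).
Numerator: P * eta = 44.3 * 1000 * 0.77 = 34111.0 W.
Denominator: rho * g * Q = 1000 * 9.81 * 0.391 = 3835.71.
Hp = 34111.0 / 3835.71 = 8.89 m.

8.89


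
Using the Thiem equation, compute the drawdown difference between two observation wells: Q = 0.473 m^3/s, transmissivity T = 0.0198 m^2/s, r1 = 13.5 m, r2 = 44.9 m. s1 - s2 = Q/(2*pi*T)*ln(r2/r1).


Thiem equation: s1 - s2 = Q/(2*pi*T) * ln(r2/r1).
ln(r2/r1) = ln(44.9/13.5) = 1.2017.
Q/(2*pi*T) = 0.473 / (2*pi*0.0198) = 0.473 / 0.1244 = 3.802.
s1 - s2 = 3.802 * 1.2017 = 4.5691 m.

4.5691


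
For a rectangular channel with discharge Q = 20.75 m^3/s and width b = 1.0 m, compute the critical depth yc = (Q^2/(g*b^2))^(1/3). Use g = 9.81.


Using yc = (Q^2 / (g * b^2))^(1/3):
Q^2 = 20.75^2 = 430.56.
g * b^2 = 9.81 * 1.0^2 = 9.81 * 1.0 = 9.81.
Q^2 / (g*b^2) = 430.56 / 9.81 = 43.8899.
yc = 43.8899^(1/3) = 3.5274 m.

3.5274


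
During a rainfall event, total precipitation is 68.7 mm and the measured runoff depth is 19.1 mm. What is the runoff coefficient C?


The runoff coefficient C = runoff depth / rainfall depth.
C = 19.1 / 68.7
  = 0.278.

0.278


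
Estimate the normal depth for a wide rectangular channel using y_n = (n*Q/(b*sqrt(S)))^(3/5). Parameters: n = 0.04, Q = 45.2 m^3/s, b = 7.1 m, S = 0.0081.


We use the wide-channel approximation y_n = (n*Q/(b*sqrt(S)))^(3/5).
sqrt(S) = sqrt(0.0081) = 0.09.
Numerator: n*Q = 0.04 * 45.2 = 1.808.
Denominator: b*sqrt(S) = 7.1 * 0.09 = 0.639.
arg = 2.8294.
y_n = 2.8294^(3/5) = 1.8665 m.

1.8665


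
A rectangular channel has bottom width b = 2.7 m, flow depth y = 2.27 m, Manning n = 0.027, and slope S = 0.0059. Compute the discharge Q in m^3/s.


For a rectangular channel, the cross-sectional area A = b * y = 2.7 * 2.27 = 6.13 m^2.
The wetted perimeter P = b + 2y = 2.7 + 2*2.27 = 7.24 m.
Hydraulic radius R = A/P = 6.13/7.24 = 0.8465 m.
Velocity V = (1/n)*R^(2/3)*S^(1/2) = (1/0.027)*0.8465^(2/3)*0.0059^(1/2) = 2.5458 m/s.
Discharge Q = A * V = 6.13 * 2.5458 = 15.603 m^3/s.

15.603


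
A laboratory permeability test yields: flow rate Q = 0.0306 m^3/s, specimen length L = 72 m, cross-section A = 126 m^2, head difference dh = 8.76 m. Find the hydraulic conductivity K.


From K = Q*L / (A*dh):
Numerator: Q*L = 0.0306 * 72 = 2.2032.
Denominator: A*dh = 126 * 8.76 = 1103.76.
K = 2.2032 / 1103.76 = 0.001996 m/s.

0.001996


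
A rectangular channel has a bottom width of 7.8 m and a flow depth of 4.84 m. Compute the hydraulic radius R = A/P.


For a rectangular section:
Flow area A = b * y = 7.8 * 4.84 = 37.75 m^2.
Wetted perimeter P = b + 2y = 7.8 + 2*4.84 = 17.48 m.
Hydraulic radius R = A/P = 37.75 / 17.48 = 2.1597 m.

2.1597


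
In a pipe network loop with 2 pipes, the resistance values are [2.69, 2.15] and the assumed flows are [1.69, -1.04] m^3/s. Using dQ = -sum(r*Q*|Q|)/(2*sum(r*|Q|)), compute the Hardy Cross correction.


Numerator terms (r*Q*|Q|): 2.69*1.69*|1.69| = 7.6829; 2.15*-1.04*|-1.04| = -2.3254.
Sum of numerator = 5.3575.
Denominator terms (r*|Q|): 2.69*|1.69| = 4.5461; 2.15*|-1.04| = 2.236.
2 * sum of denominator = 2 * 6.7821 = 13.5642.
dQ = -5.3575 / 13.5642 = -0.395 m^3/s.

-0.395


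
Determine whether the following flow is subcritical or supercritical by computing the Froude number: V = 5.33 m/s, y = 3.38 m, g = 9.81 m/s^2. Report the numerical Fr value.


The Froude number is defined as Fr = V / sqrt(g*y).
g*y = 9.81 * 3.38 = 33.1578.
sqrt(g*y) = sqrt(33.1578) = 5.7583.
Fr = 5.33 / 5.7583 = 0.9256.
Since Fr < 1, the flow is subcritical.

0.9256


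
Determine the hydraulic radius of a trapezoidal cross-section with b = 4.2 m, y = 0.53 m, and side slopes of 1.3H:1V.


For a trapezoidal section with side slope z:
A = (b + z*y)*y = (4.2 + 1.3*0.53)*0.53 = 2.591 m^2.
P = b + 2*y*sqrt(1 + z^2) = 4.2 + 2*0.53*sqrt(1 + 1.3^2) = 5.939 m.
R = A/P = 2.591 / 5.939 = 0.4363 m.

0.4363


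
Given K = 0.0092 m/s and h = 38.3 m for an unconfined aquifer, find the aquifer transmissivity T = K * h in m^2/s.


Transmissivity is defined as T = K * h.
T = 0.0092 * 38.3
  = 0.3524 m^2/s.

0.3524


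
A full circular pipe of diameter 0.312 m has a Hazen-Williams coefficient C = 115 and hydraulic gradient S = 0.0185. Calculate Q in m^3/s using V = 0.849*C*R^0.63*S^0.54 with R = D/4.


For a full circular pipe, R = D/4 = 0.312/4 = 0.078 m.
V = 0.849 * 115 * 0.078^0.63 * 0.0185^0.54
  = 0.849 * 115 * 0.200456 * 0.115951
  = 2.2693 m/s.
Pipe area A = pi*D^2/4 = pi*0.312^2/4 = 0.0765 m^2.
Q = A * V = 0.0765 * 2.2693 = 0.1735 m^3/s.

0.1735


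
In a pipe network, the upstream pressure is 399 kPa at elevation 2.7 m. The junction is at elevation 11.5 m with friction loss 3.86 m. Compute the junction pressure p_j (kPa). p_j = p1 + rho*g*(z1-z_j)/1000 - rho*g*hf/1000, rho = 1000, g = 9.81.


Junction pressure: p_j = p1 + rho*g*(z1 - z_j)/1000 - rho*g*hf/1000.
Elevation term = 1000*9.81*(2.7 - 11.5)/1000 = -86.328 kPa.
Friction term = 1000*9.81*3.86/1000 = 37.867 kPa.
p_j = 399 + -86.328 - 37.867 = 274.81 kPa.

274.81
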